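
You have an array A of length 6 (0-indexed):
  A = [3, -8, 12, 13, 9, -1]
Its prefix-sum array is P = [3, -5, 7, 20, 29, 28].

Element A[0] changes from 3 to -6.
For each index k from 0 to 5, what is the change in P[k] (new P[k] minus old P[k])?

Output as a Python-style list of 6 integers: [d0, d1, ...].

Element change: A[0] 3 -> -6, delta = -9
For k < 0: P[k] unchanged, delta_P[k] = 0
For k >= 0: P[k] shifts by exactly -9
Delta array: [-9, -9, -9, -9, -9, -9]

Answer: [-9, -9, -9, -9, -9, -9]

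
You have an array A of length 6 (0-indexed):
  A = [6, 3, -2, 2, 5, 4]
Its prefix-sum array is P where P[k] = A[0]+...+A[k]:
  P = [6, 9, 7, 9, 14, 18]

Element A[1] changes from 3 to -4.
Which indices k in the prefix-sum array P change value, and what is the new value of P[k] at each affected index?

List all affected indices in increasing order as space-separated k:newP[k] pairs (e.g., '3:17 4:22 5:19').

Answer: 1:2 2:0 3:2 4:7 5:11

Derivation:
P[k] = A[0] + ... + A[k]
P[k] includes A[1] iff k >= 1
Affected indices: 1, 2, ..., 5; delta = -7
  P[1]: 9 + -7 = 2
  P[2]: 7 + -7 = 0
  P[3]: 9 + -7 = 2
  P[4]: 14 + -7 = 7
  P[5]: 18 + -7 = 11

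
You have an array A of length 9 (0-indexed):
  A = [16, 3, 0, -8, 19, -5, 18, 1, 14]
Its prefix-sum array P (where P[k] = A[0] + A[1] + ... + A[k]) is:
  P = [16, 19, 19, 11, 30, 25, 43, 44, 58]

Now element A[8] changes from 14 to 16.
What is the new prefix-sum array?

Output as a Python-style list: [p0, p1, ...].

Answer: [16, 19, 19, 11, 30, 25, 43, 44, 60]

Derivation:
Change: A[8] 14 -> 16, delta = 2
P[k] for k < 8: unchanged (A[8] not included)
P[k] for k >= 8: shift by delta = 2
  P[0] = 16 + 0 = 16
  P[1] = 19 + 0 = 19
  P[2] = 19 + 0 = 19
  P[3] = 11 + 0 = 11
  P[4] = 30 + 0 = 30
  P[5] = 25 + 0 = 25
  P[6] = 43 + 0 = 43
  P[7] = 44 + 0 = 44
  P[8] = 58 + 2 = 60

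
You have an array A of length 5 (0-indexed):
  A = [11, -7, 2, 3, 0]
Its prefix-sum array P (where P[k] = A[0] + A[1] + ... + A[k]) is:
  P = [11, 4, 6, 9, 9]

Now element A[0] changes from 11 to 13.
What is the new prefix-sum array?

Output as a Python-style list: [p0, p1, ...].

Change: A[0] 11 -> 13, delta = 2
P[k] for k < 0: unchanged (A[0] not included)
P[k] for k >= 0: shift by delta = 2
  P[0] = 11 + 2 = 13
  P[1] = 4 + 2 = 6
  P[2] = 6 + 2 = 8
  P[3] = 9 + 2 = 11
  P[4] = 9 + 2 = 11

Answer: [13, 6, 8, 11, 11]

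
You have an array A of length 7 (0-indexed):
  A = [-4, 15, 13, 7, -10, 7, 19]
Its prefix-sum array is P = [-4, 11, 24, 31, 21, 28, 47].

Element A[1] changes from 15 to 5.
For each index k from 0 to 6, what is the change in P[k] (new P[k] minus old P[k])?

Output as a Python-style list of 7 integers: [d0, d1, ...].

Element change: A[1] 15 -> 5, delta = -10
For k < 1: P[k] unchanged, delta_P[k] = 0
For k >= 1: P[k] shifts by exactly -10
Delta array: [0, -10, -10, -10, -10, -10, -10]

Answer: [0, -10, -10, -10, -10, -10, -10]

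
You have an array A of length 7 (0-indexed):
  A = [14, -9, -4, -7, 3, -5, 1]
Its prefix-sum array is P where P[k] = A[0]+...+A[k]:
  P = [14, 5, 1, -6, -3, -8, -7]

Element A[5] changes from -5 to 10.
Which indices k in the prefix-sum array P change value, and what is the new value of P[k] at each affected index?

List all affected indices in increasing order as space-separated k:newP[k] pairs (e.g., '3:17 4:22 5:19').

P[k] = A[0] + ... + A[k]
P[k] includes A[5] iff k >= 5
Affected indices: 5, 6, ..., 6; delta = 15
  P[5]: -8 + 15 = 7
  P[6]: -7 + 15 = 8

Answer: 5:7 6:8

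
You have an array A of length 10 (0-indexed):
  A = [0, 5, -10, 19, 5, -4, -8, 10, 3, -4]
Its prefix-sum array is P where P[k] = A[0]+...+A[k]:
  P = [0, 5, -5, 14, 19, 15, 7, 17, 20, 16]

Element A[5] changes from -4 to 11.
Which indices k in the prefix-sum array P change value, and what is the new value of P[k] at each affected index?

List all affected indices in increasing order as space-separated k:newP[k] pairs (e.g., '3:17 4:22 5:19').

P[k] = A[0] + ... + A[k]
P[k] includes A[5] iff k >= 5
Affected indices: 5, 6, ..., 9; delta = 15
  P[5]: 15 + 15 = 30
  P[6]: 7 + 15 = 22
  P[7]: 17 + 15 = 32
  P[8]: 20 + 15 = 35
  P[9]: 16 + 15 = 31

Answer: 5:30 6:22 7:32 8:35 9:31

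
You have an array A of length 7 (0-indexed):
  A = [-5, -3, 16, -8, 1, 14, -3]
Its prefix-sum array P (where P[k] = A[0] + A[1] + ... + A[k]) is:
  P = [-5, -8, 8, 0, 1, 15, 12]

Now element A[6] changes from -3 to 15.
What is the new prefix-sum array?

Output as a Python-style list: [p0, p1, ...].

Change: A[6] -3 -> 15, delta = 18
P[k] for k < 6: unchanged (A[6] not included)
P[k] for k >= 6: shift by delta = 18
  P[0] = -5 + 0 = -5
  P[1] = -8 + 0 = -8
  P[2] = 8 + 0 = 8
  P[3] = 0 + 0 = 0
  P[4] = 1 + 0 = 1
  P[5] = 15 + 0 = 15
  P[6] = 12 + 18 = 30

Answer: [-5, -8, 8, 0, 1, 15, 30]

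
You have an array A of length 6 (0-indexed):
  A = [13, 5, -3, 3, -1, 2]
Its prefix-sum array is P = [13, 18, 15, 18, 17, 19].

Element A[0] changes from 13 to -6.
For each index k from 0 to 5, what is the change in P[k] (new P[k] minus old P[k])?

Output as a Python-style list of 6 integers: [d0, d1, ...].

Element change: A[0] 13 -> -6, delta = -19
For k < 0: P[k] unchanged, delta_P[k] = 0
For k >= 0: P[k] shifts by exactly -19
Delta array: [-19, -19, -19, -19, -19, -19]

Answer: [-19, -19, -19, -19, -19, -19]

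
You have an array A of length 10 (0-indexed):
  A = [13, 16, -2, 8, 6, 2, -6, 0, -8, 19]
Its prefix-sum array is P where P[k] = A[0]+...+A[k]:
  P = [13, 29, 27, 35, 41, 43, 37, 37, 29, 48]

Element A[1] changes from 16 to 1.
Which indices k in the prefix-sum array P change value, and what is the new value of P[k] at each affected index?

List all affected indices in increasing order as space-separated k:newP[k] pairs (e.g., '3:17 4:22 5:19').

Answer: 1:14 2:12 3:20 4:26 5:28 6:22 7:22 8:14 9:33

Derivation:
P[k] = A[0] + ... + A[k]
P[k] includes A[1] iff k >= 1
Affected indices: 1, 2, ..., 9; delta = -15
  P[1]: 29 + -15 = 14
  P[2]: 27 + -15 = 12
  P[3]: 35 + -15 = 20
  P[4]: 41 + -15 = 26
  P[5]: 43 + -15 = 28
  P[6]: 37 + -15 = 22
  P[7]: 37 + -15 = 22
  P[8]: 29 + -15 = 14
  P[9]: 48 + -15 = 33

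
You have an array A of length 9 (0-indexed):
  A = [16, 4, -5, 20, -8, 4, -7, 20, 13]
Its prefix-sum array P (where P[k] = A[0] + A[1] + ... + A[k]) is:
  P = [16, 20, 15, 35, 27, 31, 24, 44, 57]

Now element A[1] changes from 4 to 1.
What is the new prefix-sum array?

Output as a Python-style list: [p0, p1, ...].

Change: A[1] 4 -> 1, delta = -3
P[k] for k < 1: unchanged (A[1] not included)
P[k] for k >= 1: shift by delta = -3
  P[0] = 16 + 0 = 16
  P[1] = 20 + -3 = 17
  P[2] = 15 + -3 = 12
  P[3] = 35 + -3 = 32
  P[4] = 27 + -3 = 24
  P[5] = 31 + -3 = 28
  P[6] = 24 + -3 = 21
  P[7] = 44 + -3 = 41
  P[8] = 57 + -3 = 54

Answer: [16, 17, 12, 32, 24, 28, 21, 41, 54]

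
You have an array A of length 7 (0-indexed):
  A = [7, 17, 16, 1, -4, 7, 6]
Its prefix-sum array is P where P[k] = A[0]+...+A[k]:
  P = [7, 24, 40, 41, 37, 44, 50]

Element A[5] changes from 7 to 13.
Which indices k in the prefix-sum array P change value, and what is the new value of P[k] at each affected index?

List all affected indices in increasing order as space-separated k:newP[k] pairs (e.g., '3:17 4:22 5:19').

P[k] = A[0] + ... + A[k]
P[k] includes A[5] iff k >= 5
Affected indices: 5, 6, ..., 6; delta = 6
  P[5]: 44 + 6 = 50
  P[6]: 50 + 6 = 56

Answer: 5:50 6:56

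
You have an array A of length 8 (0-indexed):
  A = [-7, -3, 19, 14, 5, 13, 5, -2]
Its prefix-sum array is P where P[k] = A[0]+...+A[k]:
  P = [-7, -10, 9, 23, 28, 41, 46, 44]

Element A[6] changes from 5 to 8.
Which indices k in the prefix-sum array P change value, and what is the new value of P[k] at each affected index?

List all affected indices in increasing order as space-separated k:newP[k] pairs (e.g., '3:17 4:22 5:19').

Answer: 6:49 7:47

Derivation:
P[k] = A[0] + ... + A[k]
P[k] includes A[6] iff k >= 6
Affected indices: 6, 7, ..., 7; delta = 3
  P[6]: 46 + 3 = 49
  P[7]: 44 + 3 = 47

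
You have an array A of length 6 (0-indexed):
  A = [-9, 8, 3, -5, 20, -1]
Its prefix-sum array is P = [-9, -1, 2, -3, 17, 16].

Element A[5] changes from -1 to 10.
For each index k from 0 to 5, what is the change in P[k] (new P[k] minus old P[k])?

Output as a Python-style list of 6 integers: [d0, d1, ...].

Element change: A[5] -1 -> 10, delta = 11
For k < 5: P[k] unchanged, delta_P[k] = 0
For k >= 5: P[k] shifts by exactly 11
Delta array: [0, 0, 0, 0, 0, 11]

Answer: [0, 0, 0, 0, 0, 11]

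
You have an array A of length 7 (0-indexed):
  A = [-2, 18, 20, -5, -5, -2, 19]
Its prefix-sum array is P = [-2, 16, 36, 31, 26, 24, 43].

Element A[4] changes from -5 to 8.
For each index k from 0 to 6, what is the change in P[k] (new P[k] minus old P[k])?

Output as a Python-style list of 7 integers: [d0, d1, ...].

Element change: A[4] -5 -> 8, delta = 13
For k < 4: P[k] unchanged, delta_P[k] = 0
For k >= 4: P[k] shifts by exactly 13
Delta array: [0, 0, 0, 0, 13, 13, 13]

Answer: [0, 0, 0, 0, 13, 13, 13]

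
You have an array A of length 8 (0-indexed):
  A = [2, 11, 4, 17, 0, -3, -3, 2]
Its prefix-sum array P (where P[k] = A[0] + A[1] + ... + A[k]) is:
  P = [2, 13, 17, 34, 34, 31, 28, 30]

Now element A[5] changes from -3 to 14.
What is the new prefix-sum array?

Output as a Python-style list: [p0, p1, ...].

Answer: [2, 13, 17, 34, 34, 48, 45, 47]

Derivation:
Change: A[5] -3 -> 14, delta = 17
P[k] for k < 5: unchanged (A[5] not included)
P[k] for k >= 5: shift by delta = 17
  P[0] = 2 + 0 = 2
  P[1] = 13 + 0 = 13
  P[2] = 17 + 0 = 17
  P[3] = 34 + 0 = 34
  P[4] = 34 + 0 = 34
  P[5] = 31 + 17 = 48
  P[6] = 28 + 17 = 45
  P[7] = 30 + 17 = 47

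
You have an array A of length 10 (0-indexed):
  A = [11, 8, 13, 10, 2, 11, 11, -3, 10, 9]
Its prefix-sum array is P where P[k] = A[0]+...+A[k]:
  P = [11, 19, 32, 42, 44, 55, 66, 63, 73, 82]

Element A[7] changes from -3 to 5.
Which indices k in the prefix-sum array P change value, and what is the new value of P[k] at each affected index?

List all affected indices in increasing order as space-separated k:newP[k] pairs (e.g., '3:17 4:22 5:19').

Answer: 7:71 8:81 9:90

Derivation:
P[k] = A[0] + ... + A[k]
P[k] includes A[7] iff k >= 7
Affected indices: 7, 8, ..., 9; delta = 8
  P[7]: 63 + 8 = 71
  P[8]: 73 + 8 = 81
  P[9]: 82 + 8 = 90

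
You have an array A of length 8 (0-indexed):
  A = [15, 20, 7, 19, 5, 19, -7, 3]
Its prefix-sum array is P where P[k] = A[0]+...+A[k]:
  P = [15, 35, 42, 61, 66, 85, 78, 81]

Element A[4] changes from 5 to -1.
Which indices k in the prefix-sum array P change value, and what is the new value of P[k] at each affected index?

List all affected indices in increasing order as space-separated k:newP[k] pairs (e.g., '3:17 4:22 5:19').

Answer: 4:60 5:79 6:72 7:75

Derivation:
P[k] = A[0] + ... + A[k]
P[k] includes A[4] iff k >= 4
Affected indices: 4, 5, ..., 7; delta = -6
  P[4]: 66 + -6 = 60
  P[5]: 85 + -6 = 79
  P[6]: 78 + -6 = 72
  P[7]: 81 + -6 = 75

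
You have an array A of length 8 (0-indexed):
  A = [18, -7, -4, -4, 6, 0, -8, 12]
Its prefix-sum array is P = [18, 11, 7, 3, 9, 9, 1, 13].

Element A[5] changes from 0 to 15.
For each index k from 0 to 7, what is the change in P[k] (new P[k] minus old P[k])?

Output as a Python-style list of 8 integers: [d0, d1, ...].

Answer: [0, 0, 0, 0, 0, 15, 15, 15]

Derivation:
Element change: A[5] 0 -> 15, delta = 15
For k < 5: P[k] unchanged, delta_P[k] = 0
For k >= 5: P[k] shifts by exactly 15
Delta array: [0, 0, 0, 0, 0, 15, 15, 15]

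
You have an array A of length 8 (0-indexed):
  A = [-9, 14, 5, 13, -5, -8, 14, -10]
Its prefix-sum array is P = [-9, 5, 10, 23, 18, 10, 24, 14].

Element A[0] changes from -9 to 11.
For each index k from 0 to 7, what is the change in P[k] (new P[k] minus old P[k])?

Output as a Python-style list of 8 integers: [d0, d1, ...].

Element change: A[0] -9 -> 11, delta = 20
For k < 0: P[k] unchanged, delta_P[k] = 0
For k >= 0: P[k] shifts by exactly 20
Delta array: [20, 20, 20, 20, 20, 20, 20, 20]

Answer: [20, 20, 20, 20, 20, 20, 20, 20]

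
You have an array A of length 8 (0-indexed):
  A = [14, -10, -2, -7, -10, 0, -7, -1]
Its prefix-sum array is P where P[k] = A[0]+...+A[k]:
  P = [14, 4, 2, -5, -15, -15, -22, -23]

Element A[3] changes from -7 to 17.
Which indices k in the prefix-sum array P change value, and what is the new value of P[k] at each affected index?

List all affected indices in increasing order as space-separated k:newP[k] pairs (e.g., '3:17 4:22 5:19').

Answer: 3:19 4:9 5:9 6:2 7:1

Derivation:
P[k] = A[0] + ... + A[k]
P[k] includes A[3] iff k >= 3
Affected indices: 3, 4, ..., 7; delta = 24
  P[3]: -5 + 24 = 19
  P[4]: -15 + 24 = 9
  P[5]: -15 + 24 = 9
  P[6]: -22 + 24 = 2
  P[7]: -23 + 24 = 1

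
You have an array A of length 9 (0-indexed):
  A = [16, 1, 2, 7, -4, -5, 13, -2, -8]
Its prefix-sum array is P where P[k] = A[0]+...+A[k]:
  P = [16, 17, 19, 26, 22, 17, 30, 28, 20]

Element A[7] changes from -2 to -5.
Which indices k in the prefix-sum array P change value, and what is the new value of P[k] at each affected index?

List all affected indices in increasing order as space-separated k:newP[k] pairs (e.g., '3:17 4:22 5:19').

P[k] = A[0] + ... + A[k]
P[k] includes A[7] iff k >= 7
Affected indices: 7, 8, ..., 8; delta = -3
  P[7]: 28 + -3 = 25
  P[8]: 20 + -3 = 17

Answer: 7:25 8:17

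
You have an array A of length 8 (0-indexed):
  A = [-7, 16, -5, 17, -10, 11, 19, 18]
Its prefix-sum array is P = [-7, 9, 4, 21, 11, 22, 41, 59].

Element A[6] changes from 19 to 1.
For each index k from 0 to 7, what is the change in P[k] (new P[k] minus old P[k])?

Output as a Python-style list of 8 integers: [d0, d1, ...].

Element change: A[6] 19 -> 1, delta = -18
For k < 6: P[k] unchanged, delta_P[k] = 0
For k >= 6: P[k] shifts by exactly -18
Delta array: [0, 0, 0, 0, 0, 0, -18, -18]

Answer: [0, 0, 0, 0, 0, 0, -18, -18]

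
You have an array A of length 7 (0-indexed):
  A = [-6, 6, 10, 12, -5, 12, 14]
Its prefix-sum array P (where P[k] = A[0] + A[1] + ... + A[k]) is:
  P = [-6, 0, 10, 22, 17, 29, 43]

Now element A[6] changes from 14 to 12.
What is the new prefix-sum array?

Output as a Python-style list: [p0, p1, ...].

Change: A[6] 14 -> 12, delta = -2
P[k] for k < 6: unchanged (A[6] not included)
P[k] for k >= 6: shift by delta = -2
  P[0] = -6 + 0 = -6
  P[1] = 0 + 0 = 0
  P[2] = 10 + 0 = 10
  P[3] = 22 + 0 = 22
  P[4] = 17 + 0 = 17
  P[5] = 29 + 0 = 29
  P[6] = 43 + -2 = 41

Answer: [-6, 0, 10, 22, 17, 29, 41]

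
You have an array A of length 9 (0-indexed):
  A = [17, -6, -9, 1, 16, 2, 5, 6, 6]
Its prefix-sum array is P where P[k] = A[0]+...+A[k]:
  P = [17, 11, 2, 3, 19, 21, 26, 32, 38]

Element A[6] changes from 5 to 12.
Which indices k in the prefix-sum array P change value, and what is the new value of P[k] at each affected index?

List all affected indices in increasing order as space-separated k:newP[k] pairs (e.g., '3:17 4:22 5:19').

P[k] = A[0] + ... + A[k]
P[k] includes A[6] iff k >= 6
Affected indices: 6, 7, ..., 8; delta = 7
  P[6]: 26 + 7 = 33
  P[7]: 32 + 7 = 39
  P[8]: 38 + 7 = 45

Answer: 6:33 7:39 8:45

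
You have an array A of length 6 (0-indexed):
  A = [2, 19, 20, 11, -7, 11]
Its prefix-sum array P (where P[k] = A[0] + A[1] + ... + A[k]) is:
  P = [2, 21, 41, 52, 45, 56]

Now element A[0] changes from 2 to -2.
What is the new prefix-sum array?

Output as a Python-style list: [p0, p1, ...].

Change: A[0] 2 -> -2, delta = -4
P[k] for k < 0: unchanged (A[0] not included)
P[k] for k >= 0: shift by delta = -4
  P[0] = 2 + -4 = -2
  P[1] = 21 + -4 = 17
  P[2] = 41 + -4 = 37
  P[3] = 52 + -4 = 48
  P[4] = 45 + -4 = 41
  P[5] = 56 + -4 = 52

Answer: [-2, 17, 37, 48, 41, 52]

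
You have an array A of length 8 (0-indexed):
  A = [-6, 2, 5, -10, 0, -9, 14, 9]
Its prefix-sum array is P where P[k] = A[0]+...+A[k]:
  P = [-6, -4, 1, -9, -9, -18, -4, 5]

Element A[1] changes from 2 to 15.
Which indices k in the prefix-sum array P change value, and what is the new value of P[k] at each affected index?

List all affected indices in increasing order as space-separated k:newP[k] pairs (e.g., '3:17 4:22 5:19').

Answer: 1:9 2:14 3:4 4:4 5:-5 6:9 7:18

Derivation:
P[k] = A[0] + ... + A[k]
P[k] includes A[1] iff k >= 1
Affected indices: 1, 2, ..., 7; delta = 13
  P[1]: -4 + 13 = 9
  P[2]: 1 + 13 = 14
  P[3]: -9 + 13 = 4
  P[4]: -9 + 13 = 4
  P[5]: -18 + 13 = -5
  P[6]: -4 + 13 = 9
  P[7]: 5 + 13 = 18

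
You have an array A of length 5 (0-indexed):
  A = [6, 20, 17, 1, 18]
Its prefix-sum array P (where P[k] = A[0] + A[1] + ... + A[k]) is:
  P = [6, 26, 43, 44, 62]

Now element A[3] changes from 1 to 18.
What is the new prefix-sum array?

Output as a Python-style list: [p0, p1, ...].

Change: A[3] 1 -> 18, delta = 17
P[k] for k < 3: unchanged (A[3] not included)
P[k] for k >= 3: shift by delta = 17
  P[0] = 6 + 0 = 6
  P[1] = 26 + 0 = 26
  P[2] = 43 + 0 = 43
  P[3] = 44 + 17 = 61
  P[4] = 62 + 17 = 79

Answer: [6, 26, 43, 61, 79]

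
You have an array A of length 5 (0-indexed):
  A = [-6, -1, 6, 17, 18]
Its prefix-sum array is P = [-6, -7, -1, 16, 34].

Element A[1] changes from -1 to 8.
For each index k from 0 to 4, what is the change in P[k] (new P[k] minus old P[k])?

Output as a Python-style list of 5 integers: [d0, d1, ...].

Answer: [0, 9, 9, 9, 9]

Derivation:
Element change: A[1] -1 -> 8, delta = 9
For k < 1: P[k] unchanged, delta_P[k] = 0
For k >= 1: P[k] shifts by exactly 9
Delta array: [0, 9, 9, 9, 9]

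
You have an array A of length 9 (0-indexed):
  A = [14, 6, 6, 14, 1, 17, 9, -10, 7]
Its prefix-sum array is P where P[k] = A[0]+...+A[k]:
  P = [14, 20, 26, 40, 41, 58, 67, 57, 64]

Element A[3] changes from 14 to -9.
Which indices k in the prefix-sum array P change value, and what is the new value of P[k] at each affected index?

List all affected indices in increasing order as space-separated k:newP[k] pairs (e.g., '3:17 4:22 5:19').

Answer: 3:17 4:18 5:35 6:44 7:34 8:41

Derivation:
P[k] = A[0] + ... + A[k]
P[k] includes A[3] iff k >= 3
Affected indices: 3, 4, ..., 8; delta = -23
  P[3]: 40 + -23 = 17
  P[4]: 41 + -23 = 18
  P[5]: 58 + -23 = 35
  P[6]: 67 + -23 = 44
  P[7]: 57 + -23 = 34
  P[8]: 64 + -23 = 41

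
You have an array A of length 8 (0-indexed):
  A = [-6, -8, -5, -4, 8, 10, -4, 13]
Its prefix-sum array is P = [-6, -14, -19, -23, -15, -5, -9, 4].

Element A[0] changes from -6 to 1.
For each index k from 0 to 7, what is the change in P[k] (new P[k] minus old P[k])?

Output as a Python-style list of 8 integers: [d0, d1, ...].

Answer: [7, 7, 7, 7, 7, 7, 7, 7]

Derivation:
Element change: A[0] -6 -> 1, delta = 7
For k < 0: P[k] unchanged, delta_P[k] = 0
For k >= 0: P[k] shifts by exactly 7
Delta array: [7, 7, 7, 7, 7, 7, 7, 7]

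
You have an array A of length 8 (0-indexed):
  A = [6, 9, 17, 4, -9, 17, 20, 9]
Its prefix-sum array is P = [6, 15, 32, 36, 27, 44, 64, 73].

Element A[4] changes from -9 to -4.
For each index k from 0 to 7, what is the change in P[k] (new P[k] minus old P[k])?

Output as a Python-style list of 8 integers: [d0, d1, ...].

Element change: A[4] -9 -> -4, delta = 5
For k < 4: P[k] unchanged, delta_P[k] = 0
For k >= 4: P[k] shifts by exactly 5
Delta array: [0, 0, 0, 0, 5, 5, 5, 5]

Answer: [0, 0, 0, 0, 5, 5, 5, 5]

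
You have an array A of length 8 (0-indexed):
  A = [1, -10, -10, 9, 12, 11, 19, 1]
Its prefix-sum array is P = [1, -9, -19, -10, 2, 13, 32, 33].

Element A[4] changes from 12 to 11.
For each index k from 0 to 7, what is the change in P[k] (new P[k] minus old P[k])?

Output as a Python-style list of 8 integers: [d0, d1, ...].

Element change: A[4] 12 -> 11, delta = -1
For k < 4: P[k] unchanged, delta_P[k] = 0
For k >= 4: P[k] shifts by exactly -1
Delta array: [0, 0, 0, 0, -1, -1, -1, -1]

Answer: [0, 0, 0, 0, -1, -1, -1, -1]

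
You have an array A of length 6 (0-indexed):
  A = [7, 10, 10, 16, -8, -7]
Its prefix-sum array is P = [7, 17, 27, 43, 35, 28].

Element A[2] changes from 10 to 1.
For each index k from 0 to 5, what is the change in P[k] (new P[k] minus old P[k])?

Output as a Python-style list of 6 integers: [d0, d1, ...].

Element change: A[2] 10 -> 1, delta = -9
For k < 2: P[k] unchanged, delta_P[k] = 0
For k >= 2: P[k] shifts by exactly -9
Delta array: [0, 0, -9, -9, -9, -9]

Answer: [0, 0, -9, -9, -9, -9]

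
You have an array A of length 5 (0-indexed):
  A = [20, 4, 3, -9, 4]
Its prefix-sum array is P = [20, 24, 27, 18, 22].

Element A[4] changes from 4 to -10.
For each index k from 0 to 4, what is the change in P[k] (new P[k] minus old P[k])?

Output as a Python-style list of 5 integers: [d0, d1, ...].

Element change: A[4] 4 -> -10, delta = -14
For k < 4: P[k] unchanged, delta_P[k] = 0
For k >= 4: P[k] shifts by exactly -14
Delta array: [0, 0, 0, 0, -14]

Answer: [0, 0, 0, 0, -14]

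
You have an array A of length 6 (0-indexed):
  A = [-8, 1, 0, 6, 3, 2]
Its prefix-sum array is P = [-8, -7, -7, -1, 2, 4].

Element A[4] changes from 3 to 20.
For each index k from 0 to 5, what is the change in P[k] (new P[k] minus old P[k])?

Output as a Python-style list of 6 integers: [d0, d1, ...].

Answer: [0, 0, 0, 0, 17, 17]

Derivation:
Element change: A[4] 3 -> 20, delta = 17
For k < 4: P[k] unchanged, delta_P[k] = 0
For k >= 4: P[k] shifts by exactly 17
Delta array: [0, 0, 0, 0, 17, 17]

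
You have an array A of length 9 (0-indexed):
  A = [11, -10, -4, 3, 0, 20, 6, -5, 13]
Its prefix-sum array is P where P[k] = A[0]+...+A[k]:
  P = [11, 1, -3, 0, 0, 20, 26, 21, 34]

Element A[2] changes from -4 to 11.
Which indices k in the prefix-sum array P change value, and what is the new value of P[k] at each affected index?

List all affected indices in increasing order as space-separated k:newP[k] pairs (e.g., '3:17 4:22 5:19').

P[k] = A[0] + ... + A[k]
P[k] includes A[2] iff k >= 2
Affected indices: 2, 3, ..., 8; delta = 15
  P[2]: -3 + 15 = 12
  P[3]: 0 + 15 = 15
  P[4]: 0 + 15 = 15
  P[5]: 20 + 15 = 35
  P[6]: 26 + 15 = 41
  P[7]: 21 + 15 = 36
  P[8]: 34 + 15 = 49

Answer: 2:12 3:15 4:15 5:35 6:41 7:36 8:49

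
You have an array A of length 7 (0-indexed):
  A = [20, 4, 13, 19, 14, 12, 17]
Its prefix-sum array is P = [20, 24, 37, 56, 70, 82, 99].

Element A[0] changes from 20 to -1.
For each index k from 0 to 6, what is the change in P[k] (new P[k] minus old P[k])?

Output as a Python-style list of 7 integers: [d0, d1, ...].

Element change: A[0] 20 -> -1, delta = -21
For k < 0: P[k] unchanged, delta_P[k] = 0
For k >= 0: P[k] shifts by exactly -21
Delta array: [-21, -21, -21, -21, -21, -21, -21]

Answer: [-21, -21, -21, -21, -21, -21, -21]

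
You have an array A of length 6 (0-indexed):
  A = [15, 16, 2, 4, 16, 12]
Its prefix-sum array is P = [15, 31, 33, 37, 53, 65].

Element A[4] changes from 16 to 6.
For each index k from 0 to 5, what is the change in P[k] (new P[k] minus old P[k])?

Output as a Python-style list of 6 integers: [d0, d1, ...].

Answer: [0, 0, 0, 0, -10, -10]

Derivation:
Element change: A[4] 16 -> 6, delta = -10
For k < 4: P[k] unchanged, delta_P[k] = 0
For k >= 4: P[k] shifts by exactly -10
Delta array: [0, 0, 0, 0, -10, -10]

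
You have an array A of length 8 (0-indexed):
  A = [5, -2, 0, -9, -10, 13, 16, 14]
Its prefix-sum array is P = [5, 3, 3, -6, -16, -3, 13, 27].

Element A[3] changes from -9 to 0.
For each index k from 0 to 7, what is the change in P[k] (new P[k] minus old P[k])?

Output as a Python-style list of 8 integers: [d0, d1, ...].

Answer: [0, 0, 0, 9, 9, 9, 9, 9]

Derivation:
Element change: A[3] -9 -> 0, delta = 9
For k < 3: P[k] unchanged, delta_P[k] = 0
For k >= 3: P[k] shifts by exactly 9
Delta array: [0, 0, 0, 9, 9, 9, 9, 9]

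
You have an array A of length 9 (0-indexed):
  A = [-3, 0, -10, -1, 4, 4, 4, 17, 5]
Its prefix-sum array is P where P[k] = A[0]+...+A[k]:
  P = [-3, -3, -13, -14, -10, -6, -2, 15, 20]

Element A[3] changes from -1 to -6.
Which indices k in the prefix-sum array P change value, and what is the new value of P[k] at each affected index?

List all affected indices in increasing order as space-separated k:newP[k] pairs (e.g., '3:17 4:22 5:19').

Answer: 3:-19 4:-15 5:-11 6:-7 7:10 8:15

Derivation:
P[k] = A[0] + ... + A[k]
P[k] includes A[3] iff k >= 3
Affected indices: 3, 4, ..., 8; delta = -5
  P[3]: -14 + -5 = -19
  P[4]: -10 + -5 = -15
  P[5]: -6 + -5 = -11
  P[6]: -2 + -5 = -7
  P[7]: 15 + -5 = 10
  P[8]: 20 + -5 = 15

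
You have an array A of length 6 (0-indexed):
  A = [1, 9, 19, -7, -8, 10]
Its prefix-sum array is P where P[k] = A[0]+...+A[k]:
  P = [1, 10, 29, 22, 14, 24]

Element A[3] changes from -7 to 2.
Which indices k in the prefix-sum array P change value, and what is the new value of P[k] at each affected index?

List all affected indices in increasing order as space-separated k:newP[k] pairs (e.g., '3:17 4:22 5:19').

Answer: 3:31 4:23 5:33

Derivation:
P[k] = A[0] + ... + A[k]
P[k] includes A[3] iff k >= 3
Affected indices: 3, 4, ..., 5; delta = 9
  P[3]: 22 + 9 = 31
  P[4]: 14 + 9 = 23
  P[5]: 24 + 9 = 33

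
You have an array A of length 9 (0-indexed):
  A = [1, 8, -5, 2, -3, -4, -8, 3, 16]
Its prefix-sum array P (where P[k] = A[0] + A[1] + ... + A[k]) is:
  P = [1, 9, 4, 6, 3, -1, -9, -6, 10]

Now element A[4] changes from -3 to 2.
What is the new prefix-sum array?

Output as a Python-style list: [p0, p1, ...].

Change: A[4] -3 -> 2, delta = 5
P[k] for k < 4: unchanged (A[4] not included)
P[k] for k >= 4: shift by delta = 5
  P[0] = 1 + 0 = 1
  P[1] = 9 + 0 = 9
  P[2] = 4 + 0 = 4
  P[3] = 6 + 0 = 6
  P[4] = 3 + 5 = 8
  P[5] = -1 + 5 = 4
  P[6] = -9 + 5 = -4
  P[7] = -6 + 5 = -1
  P[8] = 10 + 5 = 15

Answer: [1, 9, 4, 6, 8, 4, -4, -1, 15]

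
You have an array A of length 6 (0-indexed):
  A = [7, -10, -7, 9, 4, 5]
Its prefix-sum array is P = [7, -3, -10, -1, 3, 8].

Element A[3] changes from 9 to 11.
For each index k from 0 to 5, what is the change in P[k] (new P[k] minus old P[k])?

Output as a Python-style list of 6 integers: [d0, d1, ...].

Answer: [0, 0, 0, 2, 2, 2]

Derivation:
Element change: A[3] 9 -> 11, delta = 2
For k < 3: P[k] unchanged, delta_P[k] = 0
For k >= 3: P[k] shifts by exactly 2
Delta array: [0, 0, 0, 2, 2, 2]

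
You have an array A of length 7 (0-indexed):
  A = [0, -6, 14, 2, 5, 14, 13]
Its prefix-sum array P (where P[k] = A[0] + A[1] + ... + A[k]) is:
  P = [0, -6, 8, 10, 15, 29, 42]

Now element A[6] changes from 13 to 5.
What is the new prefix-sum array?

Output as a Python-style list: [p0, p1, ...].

Change: A[6] 13 -> 5, delta = -8
P[k] for k < 6: unchanged (A[6] not included)
P[k] for k >= 6: shift by delta = -8
  P[0] = 0 + 0 = 0
  P[1] = -6 + 0 = -6
  P[2] = 8 + 0 = 8
  P[3] = 10 + 0 = 10
  P[4] = 15 + 0 = 15
  P[5] = 29 + 0 = 29
  P[6] = 42 + -8 = 34

Answer: [0, -6, 8, 10, 15, 29, 34]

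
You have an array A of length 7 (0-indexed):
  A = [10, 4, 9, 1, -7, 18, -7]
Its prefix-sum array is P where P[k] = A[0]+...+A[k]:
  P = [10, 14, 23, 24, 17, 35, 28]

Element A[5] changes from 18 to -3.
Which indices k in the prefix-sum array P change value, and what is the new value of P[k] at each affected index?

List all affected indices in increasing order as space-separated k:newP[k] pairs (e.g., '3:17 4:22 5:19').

P[k] = A[0] + ... + A[k]
P[k] includes A[5] iff k >= 5
Affected indices: 5, 6, ..., 6; delta = -21
  P[5]: 35 + -21 = 14
  P[6]: 28 + -21 = 7

Answer: 5:14 6:7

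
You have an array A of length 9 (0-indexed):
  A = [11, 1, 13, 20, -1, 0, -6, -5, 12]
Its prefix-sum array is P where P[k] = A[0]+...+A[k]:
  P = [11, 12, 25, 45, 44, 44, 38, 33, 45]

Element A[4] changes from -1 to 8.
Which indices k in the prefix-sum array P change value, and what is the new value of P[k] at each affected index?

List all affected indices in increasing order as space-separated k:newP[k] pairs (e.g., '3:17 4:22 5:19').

Answer: 4:53 5:53 6:47 7:42 8:54

Derivation:
P[k] = A[0] + ... + A[k]
P[k] includes A[4] iff k >= 4
Affected indices: 4, 5, ..., 8; delta = 9
  P[4]: 44 + 9 = 53
  P[5]: 44 + 9 = 53
  P[6]: 38 + 9 = 47
  P[7]: 33 + 9 = 42
  P[8]: 45 + 9 = 54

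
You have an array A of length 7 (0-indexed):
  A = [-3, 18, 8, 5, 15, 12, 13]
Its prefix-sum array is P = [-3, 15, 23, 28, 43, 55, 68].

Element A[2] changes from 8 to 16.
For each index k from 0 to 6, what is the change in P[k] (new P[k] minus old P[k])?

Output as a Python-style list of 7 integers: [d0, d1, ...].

Element change: A[2] 8 -> 16, delta = 8
For k < 2: P[k] unchanged, delta_P[k] = 0
For k >= 2: P[k] shifts by exactly 8
Delta array: [0, 0, 8, 8, 8, 8, 8]

Answer: [0, 0, 8, 8, 8, 8, 8]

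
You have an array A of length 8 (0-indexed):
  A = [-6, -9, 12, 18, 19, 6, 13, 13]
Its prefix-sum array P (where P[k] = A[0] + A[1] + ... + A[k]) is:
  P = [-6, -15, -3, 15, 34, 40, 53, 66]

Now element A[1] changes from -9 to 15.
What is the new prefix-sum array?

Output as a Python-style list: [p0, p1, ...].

Change: A[1] -9 -> 15, delta = 24
P[k] for k < 1: unchanged (A[1] not included)
P[k] for k >= 1: shift by delta = 24
  P[0] = -6 + 0 = -6
  P[1] = -15 + 24 = 9
  P[2] = -3 + 24 = 21
  P[3] = 15 + 24 = 39
  P[4] = 34 + 24 = 58
  P[5] = 40 + 24 = 64
  P[6] = 53 + 24 = 77
  P[7] = 66 + 24 = 90

Answer: [-6, 9, 21, 39, 58, 64, 77, 90]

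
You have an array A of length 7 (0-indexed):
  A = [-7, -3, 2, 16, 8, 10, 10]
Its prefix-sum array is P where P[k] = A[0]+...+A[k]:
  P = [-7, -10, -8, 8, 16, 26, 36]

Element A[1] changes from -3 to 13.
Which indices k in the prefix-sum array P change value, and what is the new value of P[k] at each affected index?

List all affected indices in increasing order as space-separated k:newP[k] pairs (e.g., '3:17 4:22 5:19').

P[k] = A[0] + ... + A[k]
P[k] includes A[1] iff k >= 1
Affected indices: 1, 2, ..., 6; delta = 16
  P[1]: -10 + 16 = 6
  P[2]: -8 + 16 = 8
  P[3]: 8 + 16 = 24
  P[4]: 16 + 16 = 32
  P[5]: 26 + 16 = 42
  P[6]: 36 + 16 = 52

Answer: 1:6 2:8 3:24 4:32 5:42 6:52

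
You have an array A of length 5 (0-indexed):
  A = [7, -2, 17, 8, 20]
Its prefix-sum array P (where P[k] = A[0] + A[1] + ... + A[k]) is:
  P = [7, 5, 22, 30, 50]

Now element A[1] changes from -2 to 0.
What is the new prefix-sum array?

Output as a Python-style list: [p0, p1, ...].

Answer: [7, 7, 24, 32, 52]

Derivation:
Change: A[1] -2 -> 0, delta = 2
P[k] for k < 1: unchanged (A[1] not included)
P[k] for k >= 1: shift by delta = 2
  P[0] = 7 + 0 = 7
  P[1] = 5 + 2 = 7
  P[2] = 22 + 2 = 24
  P[3] = 30 + 2 = 32
  P[4] = 50 + 2 = 52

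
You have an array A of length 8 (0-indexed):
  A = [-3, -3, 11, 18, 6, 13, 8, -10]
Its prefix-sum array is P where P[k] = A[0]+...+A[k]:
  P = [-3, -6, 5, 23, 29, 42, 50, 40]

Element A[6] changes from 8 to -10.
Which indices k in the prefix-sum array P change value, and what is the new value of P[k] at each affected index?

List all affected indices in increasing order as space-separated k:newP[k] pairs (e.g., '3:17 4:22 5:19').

P[k] = A[0] + ... + A[k]
P[k] includes A[6] iff k >= 6
Affected indices: 6, 7, ..., 7; delta = -18
  P[6]: 50 + -18 = 32
  P[7]: 40 + -18 = 22

Answer: 6:32 7:22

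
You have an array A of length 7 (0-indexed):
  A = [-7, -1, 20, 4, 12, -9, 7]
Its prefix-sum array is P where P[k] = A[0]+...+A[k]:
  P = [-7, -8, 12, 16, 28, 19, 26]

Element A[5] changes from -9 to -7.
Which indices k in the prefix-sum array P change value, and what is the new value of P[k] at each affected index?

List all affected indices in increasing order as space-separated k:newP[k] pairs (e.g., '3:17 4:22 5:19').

Answer: 5:21 6:28

Derivation:
P[k] = A[0] + ... + A[k]
P[k] includes A[5] iff k >= 5
Affected indices: 5, 6, ..., 6; delta = 2
  P[5]: 19 + 2 = 21
  P[6]: 26 + 2 = 28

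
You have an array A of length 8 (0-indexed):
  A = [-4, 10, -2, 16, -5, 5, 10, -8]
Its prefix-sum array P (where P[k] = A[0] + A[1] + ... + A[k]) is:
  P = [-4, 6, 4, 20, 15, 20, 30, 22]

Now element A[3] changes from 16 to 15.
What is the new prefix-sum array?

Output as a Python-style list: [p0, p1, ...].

Answer: [-4, 6, 4, 19, 14, 19, 29, 21]

Derivation:
Change: A[3] 16 -> 15, delta = -1
P[k] for k < 3: unchanged (A[3] not included)
P[k] for k >= 3: shift by delta = -1
  P[0] = -4 + 0 = -4
  P[1] = 6 + 0 = 6
  P[2] = 4 + 0 = 4
  P[3] = 20 + -1 = 19
  P[4] = 15 + -1 = 14
  P[5] = 20 + -1 = 19
  P[6] = 30 + -1 = 29
  P[7] = 22 + -1 = 21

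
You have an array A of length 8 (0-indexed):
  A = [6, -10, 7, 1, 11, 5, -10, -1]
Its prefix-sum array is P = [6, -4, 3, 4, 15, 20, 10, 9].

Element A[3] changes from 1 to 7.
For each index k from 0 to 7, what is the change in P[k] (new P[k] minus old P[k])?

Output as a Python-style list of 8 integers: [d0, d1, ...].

Element change: A[3] 1 -> 7, delta = 6
For k < 3: P[k] unchanged, delta_P[k] = 0
For k >= 3: P[k] shifts by exactly 6
Delta array: [0, 0, 0, 6, 6, 6, 6, 6]

Answer: [0, 0, 0, 6, 6, 6, 6, 6]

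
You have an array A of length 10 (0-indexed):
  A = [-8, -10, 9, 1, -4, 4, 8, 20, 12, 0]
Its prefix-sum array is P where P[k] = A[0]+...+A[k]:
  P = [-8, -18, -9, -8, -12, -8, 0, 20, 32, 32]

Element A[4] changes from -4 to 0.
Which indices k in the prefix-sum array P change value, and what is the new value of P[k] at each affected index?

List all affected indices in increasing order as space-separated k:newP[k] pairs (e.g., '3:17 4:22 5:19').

P[k] = A[0] + ... + A[k]
P[k] includes A[4] iff k >= 4
Affected indices: 4, 5, ..., 9; delta = 4
  P[4]: -12 + 4 = -8
  P[5]: -8 + 4 = -4
  P[6]: 0 + 4 = 4
  P[7]: 20 + 4 = 24
  P[8]: 32 + 4 = 36
  P[9]: 32 + 4 = 36

Answer: 4:-8 5:-4 6:4 7:24 8:36 9:36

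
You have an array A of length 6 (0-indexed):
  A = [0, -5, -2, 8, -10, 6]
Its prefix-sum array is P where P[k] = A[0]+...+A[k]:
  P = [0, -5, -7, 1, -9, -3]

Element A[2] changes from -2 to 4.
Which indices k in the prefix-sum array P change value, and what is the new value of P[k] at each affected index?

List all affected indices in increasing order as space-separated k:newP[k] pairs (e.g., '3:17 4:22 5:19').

P[k] = A[0] + ... + A[k]
P[k] includes A[2] iff k >= 2
Affected indices: 2, 3, ..., 5; delta = 6
  P[2]: -7 + 6 = -1
  P[3]: 1 + 6 = 7
  P[4]: -9 + 6 = -3
  P[5]: -3 + 6 = 3

Answer: 2:-1 3:7 4:-3 5:3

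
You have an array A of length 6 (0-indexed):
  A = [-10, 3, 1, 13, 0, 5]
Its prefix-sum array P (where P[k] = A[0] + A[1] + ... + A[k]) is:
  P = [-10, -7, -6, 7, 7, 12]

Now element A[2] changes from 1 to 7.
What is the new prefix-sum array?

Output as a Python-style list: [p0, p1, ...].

Change: A[2] 1 -> 7, delta = 6
P[k] for k < 2: unchanged (A[2] not included)
P[k] for k >= 2: shift by delta = 6
  P[0] = -10 + 0 = -10
  P[1] = -7 + 0 = -7
  P[2] = -6 + 6 = 0
  P[3] = 7 + 6 = 13
  P[4] = 7 + 6 = 13
  P[5] = 12 + 6 = 18

Answer: [-10, -7, 0, 13, 13, 18]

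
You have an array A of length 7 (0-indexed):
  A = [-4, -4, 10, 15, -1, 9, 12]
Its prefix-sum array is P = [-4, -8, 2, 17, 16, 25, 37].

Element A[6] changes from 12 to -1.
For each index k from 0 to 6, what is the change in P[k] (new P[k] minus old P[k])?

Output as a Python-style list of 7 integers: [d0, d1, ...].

Answer: [0, 0, 0, 0, 0, 0, -13]

Derivation:
Element change: A[6] 12 -> -1, delta = -13
For k < 6: P[k] unchanged, delta_P[k] = 0
For k >= 6: P[k] shifts by exactly -13
Delta array: [0, 0, 0, 0, 0, 0, -13]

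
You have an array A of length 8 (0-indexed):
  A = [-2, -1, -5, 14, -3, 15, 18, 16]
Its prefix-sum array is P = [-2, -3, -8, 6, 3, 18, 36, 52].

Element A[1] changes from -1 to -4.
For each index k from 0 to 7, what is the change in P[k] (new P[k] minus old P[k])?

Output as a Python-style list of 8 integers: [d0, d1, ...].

Element change: A[1] -1 -> -4, delta = -3
For k < 1: P[k] unchanged, delta_P[k] = 0
For k >= 1: P[k] shifts by exactly -3
Delta array: [0, -3, -3, -3, -3, -3, -3, -3]

Answer: [0, -3, -3, -3, -3, -3, -3, -3]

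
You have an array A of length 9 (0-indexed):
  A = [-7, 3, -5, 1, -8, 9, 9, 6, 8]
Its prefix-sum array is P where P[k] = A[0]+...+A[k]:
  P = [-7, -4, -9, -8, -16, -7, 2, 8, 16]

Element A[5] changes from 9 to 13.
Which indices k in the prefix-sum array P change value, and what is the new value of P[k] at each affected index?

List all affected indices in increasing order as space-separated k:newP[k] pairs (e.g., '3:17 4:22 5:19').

Answer: 5:-3 6:6 7:12 8:20

Derivation:
P[k] = A[0] + ... + A[k]
P[k] includes A[5] iff k >= 5
Affected indices: 5, 6, ..., 8; delta = 4
  P[5]: -7 + 4 = -3
  P[6]: 2 + 4 = 6
  P[7]: 8 + 4 = 12
  P[8]: 16 + 4 = 20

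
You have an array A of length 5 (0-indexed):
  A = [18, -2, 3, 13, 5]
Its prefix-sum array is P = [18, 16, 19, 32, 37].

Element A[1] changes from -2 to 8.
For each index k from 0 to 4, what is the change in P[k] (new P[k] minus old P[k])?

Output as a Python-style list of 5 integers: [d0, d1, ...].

Element change: A[1] -2 -> 8, delta = 10
For k < 1: P[k] unchanged, delta_P[k] = 0
For k >= 1: P[k] shifts by exactly 10
Delta array: [0, 10, 10, 10, 10]

Answer: [0, 10, 10, 10, 10]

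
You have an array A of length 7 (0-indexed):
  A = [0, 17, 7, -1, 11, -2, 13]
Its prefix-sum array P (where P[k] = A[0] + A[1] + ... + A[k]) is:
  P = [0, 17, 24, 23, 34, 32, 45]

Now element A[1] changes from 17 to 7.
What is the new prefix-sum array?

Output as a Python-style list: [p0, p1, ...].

Change: A[1] 17 -> 7, delta = -10
P[k] for k < 1: unchanged (A[1] not included)
P[k] for k >= 1: shift by delta = -10
  P[0] = 0 + 0 = 0
  P[1] = 17 + -10 = 7
  P[2] = 24 + -10 = 14
  P[3] = 23 + -10 = 13
  P[4] = 34 + -10 = 24
  P[5] = 32 + -10 = 22
  P[6] = 45 + -10 = 35

Answer: [0, 7, 14, 13, 24, 22, 35]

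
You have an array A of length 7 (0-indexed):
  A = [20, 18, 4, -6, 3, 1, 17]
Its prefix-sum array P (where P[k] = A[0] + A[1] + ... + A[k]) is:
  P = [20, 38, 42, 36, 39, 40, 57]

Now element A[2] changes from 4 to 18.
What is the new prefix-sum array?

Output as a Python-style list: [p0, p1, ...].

Change: A[2] 4 -> 18, delta = 14
P[k] for k < 2: unchanged (A[2] not included)
P[k] for k >= 2: shift by delta = 14
  P[0] = 20 + 0 = 20
  P[1] = 38 + 0 = 38
  P[2] = 42 + 14 = 56
  P[3] = 36 + 14 = 50
  P[4] = 39 + 14 = 53
  P[5] = 40 + 14 = 54
  P[6] = 57 + 14 = 71

Answer: [20, 38, 56, 50, 53, 54, 71]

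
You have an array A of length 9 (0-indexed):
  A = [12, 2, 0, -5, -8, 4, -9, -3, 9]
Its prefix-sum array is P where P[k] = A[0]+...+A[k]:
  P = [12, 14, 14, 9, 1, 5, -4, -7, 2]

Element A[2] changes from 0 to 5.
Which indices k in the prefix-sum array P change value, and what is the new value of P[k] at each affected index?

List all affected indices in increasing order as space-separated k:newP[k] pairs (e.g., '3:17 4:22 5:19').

P[k] = A[0] + ... + A[k]
P[k] includes A[2] iff k >= 2
Affected indices: 2, 3, ..., 8; delta = 5
  P[2]: 14 + 5 = 19
  P[3]: 9 + 5 = 14
  P[4]: 1 + 5 = 6
  P[5]: 5 + 5 = 10
  P[6]: -4 + 5 = 1
  P[7]: -7 + 5 = -2
  P[8]: 2 + 5 = 7

Answer: 2:19 3:14 4:6 5:10 6:1 7:-2 8:7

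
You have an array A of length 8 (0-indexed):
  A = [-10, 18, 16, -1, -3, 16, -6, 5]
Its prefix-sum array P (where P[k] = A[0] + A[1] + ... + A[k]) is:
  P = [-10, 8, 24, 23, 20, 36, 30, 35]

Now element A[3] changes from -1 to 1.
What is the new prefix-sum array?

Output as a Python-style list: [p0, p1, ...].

Answer: [-10, 8, 24, 25, 22, 38, 32, 37]

Derivation:
Change: A[3] -1 -> 1, delta = 2
P[k] for k < 3: unchanged (A[3] not included)
P[k] for k >= 3: shift by delta = 2
  P[0] = -10 + 0 = -10
  P[1] = 8 + 0 = 8
  P[2] = 24 + 0 = 24
  P[3] = 23 + 2 = 25
  P[4] = 20 + 2 = 22
  P[5] = 36 + 2 = 38
  P[6] = 30 + 2 = 32
  P[7] = 35 + 2 = 37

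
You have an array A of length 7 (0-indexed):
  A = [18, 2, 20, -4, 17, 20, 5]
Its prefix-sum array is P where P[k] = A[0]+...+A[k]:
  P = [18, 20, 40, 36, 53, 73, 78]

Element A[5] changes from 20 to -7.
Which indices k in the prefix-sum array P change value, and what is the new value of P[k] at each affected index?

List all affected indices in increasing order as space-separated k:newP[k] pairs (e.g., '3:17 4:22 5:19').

Answer: 5:46 6:51

Derivation:
P[k] = A[0] + ... + A[k]
P[k] includes A[5] iff k >= 5
Affected indices: 5, 6, ..., 6; delta = -27
  P[5]: 73 + -27 = 46
  P[6]: 78 + -27 = 51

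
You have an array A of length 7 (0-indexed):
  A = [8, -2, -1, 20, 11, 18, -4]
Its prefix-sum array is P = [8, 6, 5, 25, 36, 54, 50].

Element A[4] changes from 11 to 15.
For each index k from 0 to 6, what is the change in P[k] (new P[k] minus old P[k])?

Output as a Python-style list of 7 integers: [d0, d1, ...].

Answer: [0, 0, 0, 0, 4, 4, 4]

Derivation:
Element change: A[4] 11 -> 15, delta = 4
For k < 4: P[k] unchanged, delta_P[k] = 0
For k >= 4: P[k] shifts by exactly 4
Delta array: [0, 0, 0, 0, 4, 4, 4]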